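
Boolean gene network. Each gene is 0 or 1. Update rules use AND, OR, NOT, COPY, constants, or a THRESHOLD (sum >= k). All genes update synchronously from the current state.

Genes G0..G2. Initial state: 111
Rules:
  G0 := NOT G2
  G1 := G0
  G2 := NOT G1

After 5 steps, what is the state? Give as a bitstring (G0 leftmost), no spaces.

Step 1: G0=NOT G2=NOT 1=0 G1=G0=1 G2=NOT G1=NOT 1=0 -> 010
Step 2: G0=NOT G2=NOT 0=1 G1=G0=0 G2=NOT G1=NOT 1=0 -> 100
Step 3: G0=NOT G2=NOT 0=1 G1=G0=1 G2=NOT G1=NOT 0=1 -> 111
Step 4: G0=NOT G2=NOT 1=0 G1=G0=1 G2=NOT G1=NOT 1=0 -> 010
Step 5: G0=NOT G2=NOT 0=1 G1=G0=0 G2=NOT G1=NOT 1=0 -> 100

100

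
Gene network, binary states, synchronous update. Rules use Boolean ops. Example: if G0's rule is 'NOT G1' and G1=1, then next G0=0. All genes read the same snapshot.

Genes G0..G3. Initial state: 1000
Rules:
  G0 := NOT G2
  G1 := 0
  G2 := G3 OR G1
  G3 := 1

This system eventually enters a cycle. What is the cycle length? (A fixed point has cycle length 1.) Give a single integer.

Step 0: 1000
Step 1: G0=NOT G2=NOT 0=1 G1=0(const) G2=G3|G1=0|0=0 G3=1(const) -> 1001
Step 2: G0=NOT G2=NOT 0=1 G1=0(const) G2=G3|G1=1|0=1 G3=1(const) -> 1011
Step 3: G0=NOT G2=NOT 1=0 G1=0(const) G2=G3|G1=1|0=1 G3=1(const) -> 0011
Step 4: G0=NOT G2=NOT 1=0 G1=0(const) G2=G3|G1=1|0=1 G3=1(const) -> 0011
State from step 4 equals state from step 3 -> cycle length 1

Answer: 1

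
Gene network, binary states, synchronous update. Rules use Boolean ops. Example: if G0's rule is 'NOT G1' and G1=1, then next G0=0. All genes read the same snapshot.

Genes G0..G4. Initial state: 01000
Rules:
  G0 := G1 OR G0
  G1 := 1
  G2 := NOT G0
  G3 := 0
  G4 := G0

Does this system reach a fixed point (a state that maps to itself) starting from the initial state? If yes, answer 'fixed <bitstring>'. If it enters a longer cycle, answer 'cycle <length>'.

Answer: fixed 11001

Derivation:
Step 0: 01000
Step 1: G0=G1|G0=1|0=1 G1=1(const) G2=NOT G0=NOT 0=1 G3=0(const) G4=G0=0 -> 11100
Step 2: G0=G1|G0=1|1=1 G1=1(const) G2=NOT G0=NOT 1=0 G3=0(const) G4=G0=1 -> 11001
Step 3: G0=G1|G0=1|1=1 G1=1(const) G2=NOT G0=NOT 1=0 G3=0(const) G4=G0=1 -> 11001
Fixed point reached at step 2: 11001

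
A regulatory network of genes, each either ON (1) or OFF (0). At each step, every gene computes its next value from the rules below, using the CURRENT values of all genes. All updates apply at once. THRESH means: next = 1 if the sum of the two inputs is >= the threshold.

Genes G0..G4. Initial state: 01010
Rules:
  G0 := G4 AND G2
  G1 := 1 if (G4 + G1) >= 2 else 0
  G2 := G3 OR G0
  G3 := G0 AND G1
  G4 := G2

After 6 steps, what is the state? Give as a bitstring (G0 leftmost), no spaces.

Step 1: G0=G4&G2=0&0=0 G1=(0+1>=2)=0 G2=G3|G0=1|0=1 G3=G0&G1=0&1=0 G4=G2=0 -> 00100
Step 2: G0=G4&G2=0&1=0 G1=(0+0>=2)=0 G2=G3|G0=0|0=0 G3=G0&G1=0&0=0 G4=G2=1 -> 00001
Step 3: G0=G4&G2=1&0=0 G1=(1+0>=2)=0 G2=G3|G0=0|0=0 G3=G0&G1=0&0=0 G4=G2=0 -> 00000
Step 4: G0=G4&G2=0&0=0 G1=(0+0>=2)=0 G2=G3|G0=0|0=0 G3=G0&G1=0&0=0 G4=G2=0 -> 00000
Step 5: G0=G4&G2=0&0=0 G1=(0+0>=2)=0 G2=G3|G0=0|0=0 G3=G0&G1=0&0=0 G4=G2=0 -> 00000
Step 6: G0=G4&G2=0&0=0 G1=(0+0>=2)=0 G2=G3|G0=0|0=0 G3=G0&G1=0&0=0 G4=G2=0 -> 00000

00000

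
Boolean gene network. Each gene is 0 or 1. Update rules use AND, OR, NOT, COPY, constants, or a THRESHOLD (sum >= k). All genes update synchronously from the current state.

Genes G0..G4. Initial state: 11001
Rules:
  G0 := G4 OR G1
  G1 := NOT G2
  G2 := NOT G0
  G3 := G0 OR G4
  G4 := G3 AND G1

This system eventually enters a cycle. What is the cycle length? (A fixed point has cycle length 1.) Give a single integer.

Answer: 1

Derivation:
Step 0: 11001
Step 1: G0=G4|G1=1|1=1 G1=NOT G2=NOT 0=1 G2=NOT G0=NOT 1=0 G3=G0|G4=1|1=1 G4=G3&G1=0&1=0 -> 11010
Step 2: G0=G4|G1=0|1=1 G1=NOT G2=NOT 0=1 G2=NOT G0=NOT 1=0 G3=G0|G4=1|0=1 G4=G3&G1=1&1=1 -> 11011
Step 3: G0=G4|G1=1|1=1 G1=NOT G2=NOT 0=1 G2=NOT G0=NOT 1=0 G3=G0|G4=1|1=1 G4=G3&G1=1&1=1 -> 11011
State from step 3 equals state from step 2 -> cycle length 1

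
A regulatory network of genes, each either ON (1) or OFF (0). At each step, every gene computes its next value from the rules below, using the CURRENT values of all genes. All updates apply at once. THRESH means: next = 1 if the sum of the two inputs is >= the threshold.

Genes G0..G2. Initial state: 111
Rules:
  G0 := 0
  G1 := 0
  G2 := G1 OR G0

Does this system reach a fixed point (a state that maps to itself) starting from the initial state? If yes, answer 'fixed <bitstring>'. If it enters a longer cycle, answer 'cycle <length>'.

Step 0: 111
Step 1: G0=0(const) G1=0(const) G2=G1|G0=1|1=1 -> 001
Step 2: G0=0(const) G1=0(const) G2=G1|G0=0|0=0 -> 000
Step 3: G0=0(const) G1=0(const) G2=G1|G0=0|0=0 -> 000
Fixed point reached at step 2: 000

Answer: fixed 000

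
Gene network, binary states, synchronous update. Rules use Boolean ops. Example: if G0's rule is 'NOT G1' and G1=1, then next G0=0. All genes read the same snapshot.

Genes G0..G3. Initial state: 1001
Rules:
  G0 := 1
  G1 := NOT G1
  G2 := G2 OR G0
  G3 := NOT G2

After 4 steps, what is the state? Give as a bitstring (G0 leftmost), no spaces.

Step 1: G0=1(const) G1=NOT G1=NOT 0=1 G2=G2|G0=0|1=1 G3=NOT G2=NOT 0=1 -> 1111
Step 2: G0=1(const) G1=NOT G1=NOT 1=0 G2=G2|G0=1|1=1 G3=NOT G2=NOT 1=0 -> 1010
Step 3: G0=1(const) G1=NOT G1=NOT 0=1 G2=G2|G0=1|1=1 G3=NOT G2=NOT 1=0 -> 1110
Step 4: G0=1(const) G1=NOT G1=NOT 1=0 G2=G2|G0=1|1=1 G3=NOT G2=NOT 1=0 -> 1010

1010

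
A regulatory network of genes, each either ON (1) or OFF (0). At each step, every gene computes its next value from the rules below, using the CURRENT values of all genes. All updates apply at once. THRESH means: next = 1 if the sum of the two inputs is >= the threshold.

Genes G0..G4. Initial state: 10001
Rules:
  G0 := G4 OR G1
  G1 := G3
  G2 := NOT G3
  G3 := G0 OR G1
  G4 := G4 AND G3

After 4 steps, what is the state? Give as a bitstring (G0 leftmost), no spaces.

Step 1: G0=G4|G1=1|0=1 G1=G3=0 G2=NOT G3=NOT 0=1 G3=G0|G1=1|0=1 G4=G4&G3=1&0=0 -> 10110
Step 2: G0=G4|G1=0|0=0 G1=G3=1 G2=NOT G3=NOT 1=0 G3=G0|G1=1|0=1 G4=G4&G3=0&1=0 -> 01010
Step 3: G0=G4|G1=0|1=1 G1=G3=1 G2=NOT G3=NOT 1=0 G3=G0|G1=0|1=1 G4=G4&G3=0&1=0 -> 11010
Step 4: G0=G4|G1=0|1=1 G1=G3=1 G2=NOT G3=NOT 1=0 G3=G0|G1=1|1=1 G4=G4&G3=0&1=0 -> 11010

11010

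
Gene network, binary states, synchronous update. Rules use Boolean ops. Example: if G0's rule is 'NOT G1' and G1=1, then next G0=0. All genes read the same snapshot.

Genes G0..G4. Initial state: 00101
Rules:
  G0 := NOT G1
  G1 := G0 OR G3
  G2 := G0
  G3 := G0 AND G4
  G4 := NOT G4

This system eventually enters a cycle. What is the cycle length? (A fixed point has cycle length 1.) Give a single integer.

Step 0: 00101
Step 1: G0=NOT G1=NOT 0=1 G1=G0|G3=0|0=0 G2=G0=0 G3=G0&G4=0&1=0 G4=NOT G4=NOT 1=0 -> 10000
Step 2: G0=NOT G1=NOT 0=1 G1=G0|G3=1|0=1 G2=G0=1 G3=G0&G4=1&0=0 G4=NOT G4=NOT 0=1 -> 11101
Step 3: G0=NOT G1=NOT 1=0 G1=G0|G3=1|0=1 G2=G0=1 G3=G0&G4=1&1=1 G4=NOT G4=NOT 1=0 -> 01110
Step 4: G0=NOT G1=NOT 1=0 G1=G0|G3=0|1=1 G2=G0=0 G3=G0&G4=0&0=0 G4=NOT G4=NOT 0=1 -> 01001
Step 5: G0=NOT G1=NOT 1=0 G1=G0|G3=0|0=0 G2=G0=0 G3=G0&G4=0&1=0 G4=NOT G4=NOT 1=0 -> 00000
Step 6: G0=NOT G1=NOT 0=1 G1=G0|G3=0|0=0 G2=G0=0 G3=G0&G4=0&0=0 G4=NOT G4=NOT 0=1 -> 10001
Step 7: G0=NOT G1=NOT 0=1 G1=G0|G3=1|0=1 G2=G0=1 G3=G0&G4=1&1=1 G4=NOT G4=NOT 1=0 -> 11110
Step 8: G0=NOT G1=NOT 1=0 G1=G0|G3=1|1=1 G2=G0=1 G3=G0&G4=1&0=0 G4=NOT G4=NOT 0=1 -> 01101
Step 9: G0=NOT G1=NOT 1=0 G1=G0|G3=0|0=0 G2=G0=0 G3=G0&G4=0&1=0 G4=NOT G4=NOT 1=0 -> 00000
State from step 9 equals state from step 5 -> cycle length 4

Answer: 4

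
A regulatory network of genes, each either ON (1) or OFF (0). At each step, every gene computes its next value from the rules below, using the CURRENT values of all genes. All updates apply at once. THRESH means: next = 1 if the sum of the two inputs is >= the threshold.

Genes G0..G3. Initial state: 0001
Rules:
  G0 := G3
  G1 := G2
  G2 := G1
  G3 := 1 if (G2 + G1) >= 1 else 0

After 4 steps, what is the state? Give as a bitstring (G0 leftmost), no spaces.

Step 1: G0=G3=1 G1=G2=0 G2=G1=0 G3=(0+0>=1)=0 -> 1000
Step 2: G0=G3=0 G1=G2=0 G2=G1=0 G3=(0+0>=1)=0 -> 0000
Step 3: G0=G3=0 G1=G2=0 G2=G1=0 G3=(0+0>=1)=0 -> 0000
Step 4: G0=G3=0 G1=G2=0 G2=G1=0 G3=(0+0>=1)=0 -> 0000

0000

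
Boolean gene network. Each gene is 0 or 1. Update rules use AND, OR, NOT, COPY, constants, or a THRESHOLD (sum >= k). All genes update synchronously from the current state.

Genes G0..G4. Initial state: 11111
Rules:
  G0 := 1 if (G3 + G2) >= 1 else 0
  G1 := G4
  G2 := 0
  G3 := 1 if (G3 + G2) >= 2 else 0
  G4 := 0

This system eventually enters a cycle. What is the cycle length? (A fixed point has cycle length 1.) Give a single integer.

Step 0: 11111
Step 1: G0=(1+1>=1)=1 G1=G4=1 G2=0(const) G3=(1+1>=2)=1 G4=0(const) -> 11010
Step 2: G0=(1+0>=1)=1 G1=G4=0 G2=0(const) G3=(1+0>=2)=0 G4=0(const) -> 10000
Step 3: G0=(0+0>=1)=0 G1=G4=0 G2=0(const) G3=(0+0>=2)=0 G4=0(const) -> 00000
Step 4: G0=(0+0>=1)=0 G1=G4=0 G2=0(const) G3=(0+0>=2)=0 G4=0(const) -> 00000
State from step 4 equals state from step 3 -> cycle length 1

Answer: 1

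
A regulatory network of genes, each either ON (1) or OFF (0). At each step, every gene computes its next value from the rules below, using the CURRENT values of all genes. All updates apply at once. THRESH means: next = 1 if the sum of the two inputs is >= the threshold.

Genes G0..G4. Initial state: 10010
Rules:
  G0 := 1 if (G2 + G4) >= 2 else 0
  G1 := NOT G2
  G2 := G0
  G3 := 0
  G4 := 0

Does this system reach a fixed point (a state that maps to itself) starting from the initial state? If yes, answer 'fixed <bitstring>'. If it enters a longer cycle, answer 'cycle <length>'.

Step 0: 10010
Step 1: G0=(0+0>=2)=0 G1=NOT G2=NOT 0=1 G2=G0=1 G3=0(const) G4=0(const) -> 01100
Step 2: G0=(1+0>=2)=0 G1=NOT G2=NOT 1=0 G2=G0=0 G3=0(const) G4=0(const) -> 00000
Step 3: G0=(0+0>=2)=0 G1=NOT G2=NOT 0=1 G2=G0=0 G3=0(const) G4=0(const) -> 01000
Step 4: G0=(0+0>=2)=0 G1=NOT G2=NOT 0=1 G2=G0=0 G3=0(const) G4=0(const) -> 01000
Fixed point reached at step 3: 01000

Answer: fixed 01000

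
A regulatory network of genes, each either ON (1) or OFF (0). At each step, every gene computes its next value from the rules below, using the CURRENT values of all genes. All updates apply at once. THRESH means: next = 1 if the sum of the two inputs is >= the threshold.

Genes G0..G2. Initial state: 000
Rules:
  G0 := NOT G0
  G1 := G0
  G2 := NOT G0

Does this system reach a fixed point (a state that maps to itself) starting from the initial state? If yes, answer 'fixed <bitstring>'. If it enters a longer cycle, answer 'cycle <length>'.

Answer: cycle 2

Derivation:
Step 0: 000
Step 1: G0=NOT G0=NOT 0=1 G1=G0=0 G2=NOT G0=NOT 0=1 -> 101
Step 2: G0=NOT G0=NOT 1=0 G1=G0=1 G2=NOT G0=NOT 1=0 -> 010
Step 3: G0=NOT G0=NOT 0=1 G1=G0=0 G2=NOT G0=NOT 0=1 -> 101
Cycle of length 2 starting at step 1 -> no fixed point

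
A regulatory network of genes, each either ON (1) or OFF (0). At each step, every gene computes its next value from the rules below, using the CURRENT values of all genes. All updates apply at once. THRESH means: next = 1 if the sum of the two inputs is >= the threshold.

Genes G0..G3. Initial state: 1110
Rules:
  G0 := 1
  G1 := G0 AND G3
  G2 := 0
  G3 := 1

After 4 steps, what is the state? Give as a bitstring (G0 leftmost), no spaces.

Step 1: G0=1(const) G1=G0&G3=1&0=0 G2=0(const) G3=1(const) -> 1001
Step 2: G0=1(const) G1=G0&G3=1&1=1 G2=0(const) G3=1(const) -> 1101
Step 3: G0=1(const) G1=G0&G3=1&1=1 G2=0(const) G3=1(const) -> 1101
Step 4: G0=1(const) G1=G0&G3=1&1=1 G2=0(const) G3=1(const) -> 1101

1101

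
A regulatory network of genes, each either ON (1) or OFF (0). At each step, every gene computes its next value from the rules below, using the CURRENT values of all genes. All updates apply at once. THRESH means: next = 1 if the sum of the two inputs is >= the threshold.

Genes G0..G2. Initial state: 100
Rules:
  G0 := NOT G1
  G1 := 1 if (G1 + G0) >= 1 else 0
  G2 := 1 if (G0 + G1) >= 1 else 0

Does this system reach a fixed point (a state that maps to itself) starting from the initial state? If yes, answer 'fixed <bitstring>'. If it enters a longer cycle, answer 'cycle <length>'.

Step 0: 100
Step 1: G0=NOT G1=NOT 0=1 G1=(0+1>=1)=1 G2=(1+0>=1)=1 -> 111
Step 2: G0=NOT G1=NOT 1=0 G1=(1+1>=1)=1 G2=(1+1>=1)=1 -> 011
Step 3: G0=NOT G1=NOT 1=0 G1=(1+0>=1)=1 G2=(0+1>=1)=1 -> 011
Fixed point reached at step 2: 011

Answer: fixed 011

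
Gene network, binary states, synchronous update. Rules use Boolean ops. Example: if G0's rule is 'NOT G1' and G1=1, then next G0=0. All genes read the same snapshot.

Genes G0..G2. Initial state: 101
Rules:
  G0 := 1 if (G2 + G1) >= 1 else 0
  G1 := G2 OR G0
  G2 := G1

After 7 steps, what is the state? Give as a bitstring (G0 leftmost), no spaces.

Step 1: G0=(1+0>=1)=1 G1=G2|G0=1|1=1 G2=G1=0 -> 110
Step 2: G0=(0+1>=1)=1 G1=G2|G0=0|1=1 G2=G1=1 -> 111
Step 3: G0=(1+1>=1)=1 G1=G2|G0=1|1=1 G2=G1=1 -> 111
Step 4: G0=(1+1>=1)=1 G1=G2|G0=1|1=1 G2=G1=1 -> 111
Step 5: G0=(1+1>=1)=1 G1=G2|G0=1|1=1 G2=G1=1 -> 111
Step 6: G0=(1+1>=1)=1 G1=G2|G0=1|1=1 G2=G1=1 -> 111
Step 7: G0=(1+1>=1)=1 G1=G2|G0=1|1=1 G2=G1=1 -> 111

111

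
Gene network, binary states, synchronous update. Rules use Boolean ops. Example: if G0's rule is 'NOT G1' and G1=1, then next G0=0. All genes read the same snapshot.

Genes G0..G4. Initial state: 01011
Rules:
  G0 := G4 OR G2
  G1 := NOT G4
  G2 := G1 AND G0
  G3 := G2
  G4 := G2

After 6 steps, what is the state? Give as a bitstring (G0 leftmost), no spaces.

Step 1: G0=G4|G2=1|0=1 G1=NOT G4=NOT 1=0 G2=G1&G0=1&0=0 G3=G2=0 G4=G2=0 -> 10000
Step 2: G0=G4|G2=0|0=0 G1=NOT G4=NOT 0=1 G2=G1&G0=0&1=0 G3=G2=0 G4=G2=0 -> 01000
Step 3: G0=G4|G2=0|0=0 G1=NOT G4=NOT 0=1 G2=G1&G0=1&0=0 G3=G2=0 G4=G2=0 -> 01000
Step 4: G0=G4|G2=0|0=0 G1=NOT G4=NOT 0=1 G2=G1&G0=1&0=0 G3=G2=0 G4=G2=0 -> 01000
Step 5: G0=G4|G2=0|0=0 G1=NOT G4=NOT 0=1 G2=G1&G0=1&0=0 G3=G2=0 G4=G2=0 -> 01000
Step 6: G0=G4|G2=0|0=0 G1=NOT G4=NOT 0=1 G2=G1&G0=1&0=0 G3=G2=0 G4=G2=0 -> 01000

01000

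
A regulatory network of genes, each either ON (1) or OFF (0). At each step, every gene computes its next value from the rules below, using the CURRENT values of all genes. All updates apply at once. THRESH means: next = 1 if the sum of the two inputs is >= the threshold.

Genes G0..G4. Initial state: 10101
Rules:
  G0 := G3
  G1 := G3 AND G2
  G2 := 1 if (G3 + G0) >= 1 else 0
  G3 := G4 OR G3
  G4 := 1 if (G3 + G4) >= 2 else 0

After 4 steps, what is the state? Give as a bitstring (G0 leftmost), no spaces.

Step 1: G0=G3=0 G1=G3&G2=0&1=0 G2=(0+1>=1)=1 G3=G4|G3=1|0=1 G4=(0+1>=2)=0 -> 00110
Step 2: G0=G3=1 G1=G3&G2=1&1=1 G2=(1+0>=1)=1 G3=G4|G3=0|1=1 G4=(1+0>=2)=0 -> 11110
Step 3: G0=G3=1 G1=G3&G2=1&1=1 G2=(1+1>=1)=1 G3=G4|G3=0|1=1 G4=(1+0>=2)=0 -> 11110
Step 4: G0=G3=1 G1=G3&G2=1&1=1 G2=(1+1>=1)=1 G3=G4|G3=0|1=1 G4=(1+0>=2)=0 -> 11110

11110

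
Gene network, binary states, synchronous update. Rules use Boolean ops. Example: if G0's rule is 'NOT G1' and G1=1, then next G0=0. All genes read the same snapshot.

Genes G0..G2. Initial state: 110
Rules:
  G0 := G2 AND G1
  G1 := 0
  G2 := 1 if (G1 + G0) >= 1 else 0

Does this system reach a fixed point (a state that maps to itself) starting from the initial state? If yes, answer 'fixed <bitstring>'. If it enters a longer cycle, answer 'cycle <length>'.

Answer: fixed 000

Derivation:
Step 0: 110
Step 1: G0=G2&G1=0&1=0 G1=0(const) G2=(1+1>=1)=1 -> 001
Step 2: G0=G2&G1=1&0=0 G1=0(const) G2=(0+0>=1)=0 -> 000
Step 3: G0=G2&G1=0&0=0 G1=0(const) G2=(0+0>=1)=0 -> 000
Fixed point reached at step 2: 000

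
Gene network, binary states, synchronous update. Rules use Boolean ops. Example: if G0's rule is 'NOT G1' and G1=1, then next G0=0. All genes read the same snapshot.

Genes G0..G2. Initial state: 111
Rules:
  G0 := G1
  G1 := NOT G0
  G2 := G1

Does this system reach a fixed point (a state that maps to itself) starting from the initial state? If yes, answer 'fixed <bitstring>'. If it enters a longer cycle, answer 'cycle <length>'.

Step 0: 111
Step 1: G0=G1=1 G1=NOT G0=NOT 1=0 G2=G1=1 -> 101
Step 2: G0=G1=0 G1=NOT G0=NOT 1=0 G2=G1=0 -> 000
Step 3: G0=G1=0 G1=NOT G0=NOT 0=1 G2=G1=0 -> 010
Step 4: G0=G1=1 G1=NOT G0=NOT 0=1 G2=G1=1 -> 111
Cycle of length 4 starting at step 0 -> no fixed point

Answer: cycle 4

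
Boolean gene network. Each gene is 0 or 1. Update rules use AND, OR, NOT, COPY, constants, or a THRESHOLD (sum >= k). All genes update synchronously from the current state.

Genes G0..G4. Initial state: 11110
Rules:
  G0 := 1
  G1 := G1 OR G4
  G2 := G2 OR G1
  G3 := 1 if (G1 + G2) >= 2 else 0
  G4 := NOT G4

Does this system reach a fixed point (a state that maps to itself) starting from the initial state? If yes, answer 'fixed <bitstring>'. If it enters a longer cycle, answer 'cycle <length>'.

Answer: cycle 2

Derivation:
Step 0: 11110
Step 1: G0=1(const) G1=G1|G4=1|0=1 G2=G2|G1=1|1=1 G3=(1+1>=2)=1 G4=NOT G4=NOT 0=1 -> 11111
Step 2: G0=1(const) G1=G1|G4=1|1=1 G2=G2|G1=1|1=1 G3=(1+1>=2)=1 G4=NOT G4=NOT 1=0 -> 11110
Cycle of length 2 starting at step 0 -> no fixed point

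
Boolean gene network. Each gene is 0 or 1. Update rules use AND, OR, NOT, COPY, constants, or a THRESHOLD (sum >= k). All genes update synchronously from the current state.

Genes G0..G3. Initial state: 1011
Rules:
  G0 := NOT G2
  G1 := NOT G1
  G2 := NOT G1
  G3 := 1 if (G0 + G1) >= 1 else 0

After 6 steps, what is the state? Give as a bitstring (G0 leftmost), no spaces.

Step 1: G0=NOT G2=NOT 1=0 G1=NOT G1=NOT 0=1 G2=NOT G1=NOT 0=1 G3=(1+0>=1)=1 -> 0111
Step 2: G0=NOT G2=NOT 1=0 G1=NOT G1=NOT 1=0 G2=NOT G1=NOT 1=0 G3=(0+1>=1)=1 -> 0001
Step 3: G0=NOT G2=NOT 0=1 G1=NOT G1=NOT 0=1 G2=NOT G1=NOT 0=1 G3=(0+0>=1)=0 -> 1110
Step 4: G0=NOT G2=NOT 1=0 G1=NOT G1=NOT 1=0 G2=NOT G1=NOT 1=0 G3=(1+1>=1)=1 -> 0001
Step 5: G0=NOT G2=NOT 0=1 G1=NOT G1=NOT 0=1 G2=NOT G1=NOT 0=1 G3=(0+0>=1)=0 -> 1110
Step 6: G0=NOT G2=NOT 1=0 G1=NOT G1=NOT 1=0 G2=NOT G1=NOT 1=0 G3=(1+1>=1)=1 -> 0001

0001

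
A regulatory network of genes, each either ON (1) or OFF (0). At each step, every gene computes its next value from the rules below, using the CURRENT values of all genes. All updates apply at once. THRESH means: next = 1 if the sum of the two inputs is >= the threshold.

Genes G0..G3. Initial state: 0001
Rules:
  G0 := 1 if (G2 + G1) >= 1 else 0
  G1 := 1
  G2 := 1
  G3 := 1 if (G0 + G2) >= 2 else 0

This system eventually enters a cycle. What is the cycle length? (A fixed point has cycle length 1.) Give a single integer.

Step 0: 0001
Step 1: G0=(0+0>=1)=0 G1=1(const) G2=1(const) G3=(0+0>=2)=0 -> 0110
Step 2: G0=(1+1>=1)=1 G1=1(const) G2=1(const) G3=(0+1>=2)=0 -> 1110
Step 3: G0=(1+1>=1)=1 G1=1(const) G2=1(const) G3=(1+1>=2)=1 -> 1111
Step 4: G0=(1+1>=1)=1 G1=1(const) G2=1(const) G3=(1+1>=2)=1 -> 1111
State from step 4 equals state from step 3 -> cycle length 1

Answer: 1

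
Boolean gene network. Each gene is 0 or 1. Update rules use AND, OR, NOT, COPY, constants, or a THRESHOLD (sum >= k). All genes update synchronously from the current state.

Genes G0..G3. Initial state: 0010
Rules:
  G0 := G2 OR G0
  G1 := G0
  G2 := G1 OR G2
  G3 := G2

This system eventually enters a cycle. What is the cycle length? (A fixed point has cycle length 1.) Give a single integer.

Step 0: 0010
Step 1: G0=G2|G0=1|0=1 G1=G0=0 G2=G1|G2=0|1=1 G3=G2=1 -> 1011
Step 2: G0=G2|G0=1|1=1 G1=G0=1 G2=G1|G2=0|1=1 G3=G2=1 -> 1111
Step 3: G0=G2|G0=1|1=1 G1=G0=1 G2=G1|G2=1|1=1 G3=G2=1 -> 1111
State from step 3 equals state from step 2 -> cycle length 1

Answer: 1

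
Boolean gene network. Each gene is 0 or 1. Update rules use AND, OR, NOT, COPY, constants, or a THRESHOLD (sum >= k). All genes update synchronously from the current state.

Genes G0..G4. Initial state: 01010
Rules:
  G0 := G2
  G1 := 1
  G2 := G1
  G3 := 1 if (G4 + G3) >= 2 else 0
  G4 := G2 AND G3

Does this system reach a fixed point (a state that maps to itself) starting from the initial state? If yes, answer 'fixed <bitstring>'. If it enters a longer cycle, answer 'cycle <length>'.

Step 0: 01010
Step 1: G0=G2=0 G1=1(const) G2=G1=1 G3=(0+1>=2)=0 G4=G2&G3=0&1=0 -> 01100
Step 2: G0=G2=1 G1=1(const) G2=G1=1 G3=(0+0>=2)=0 G4=G2&G3=1&0=0 -> 11100
Step 3: G0=G2=1 G1=1(const) G2=G1=1 G3=(0+0>=2)=0 G4=G2&G3=1&0=0 -> 11100
Fixed point reached at step 2: 11100

Answer: fixed 11100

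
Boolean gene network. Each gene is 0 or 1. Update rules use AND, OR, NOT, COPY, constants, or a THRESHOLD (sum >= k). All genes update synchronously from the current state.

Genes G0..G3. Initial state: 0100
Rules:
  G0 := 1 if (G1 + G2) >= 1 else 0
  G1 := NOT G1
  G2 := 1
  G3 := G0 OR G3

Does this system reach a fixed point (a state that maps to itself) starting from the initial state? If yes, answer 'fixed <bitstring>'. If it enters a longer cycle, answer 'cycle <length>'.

Answer: cycle 2

Derivation:
Step 0: 0100
Step 1: G0=(1+0>=1)=1 G1=NOT G1=NOT 1=0 G2=1(const) G3=G0|G3=0|0=0 -> 1010
Step 2: G0=(0+1>=1)=1 G1=NOT G1=NOT 0=1 G2=1(const) G3=G0|G3=1|0=1 -> 1111
Step 3: G0=(1+1>=1)=1 G1=NOT G1=NOT 1=0 G2=1(const) G3=G0|G3=1|1=1 -> 1011
Step 4: G0=(0+1>=1)=1 G1=NOT G1=NOT 0=1 G2=1(const) G3=G0|G3=1|1=1 -> 1111
Cycle of length 2 starting at step 2 -> no fixed point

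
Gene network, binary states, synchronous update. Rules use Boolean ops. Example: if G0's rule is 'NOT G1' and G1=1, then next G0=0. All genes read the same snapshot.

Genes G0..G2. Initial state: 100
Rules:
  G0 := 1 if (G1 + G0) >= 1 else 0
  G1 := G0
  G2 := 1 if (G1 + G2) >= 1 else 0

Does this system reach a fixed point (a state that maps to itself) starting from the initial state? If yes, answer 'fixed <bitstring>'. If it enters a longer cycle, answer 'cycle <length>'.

Step 0: 100
Step 1: G0=(0+1>=1)=1 G1=G0=1 G2=(0+0>=1)=0 -> 110
Step 2: G0=(1+1>=1)=1 G1=G0=1 G2=(1+0>=1)=1 -> 111
Step 3: G0=(1+1>=1)=1 G1=G0=1 G2=(1+1>=1)=1 -> 111
Fixed point reached at step 2: 111

Answer: fixed 111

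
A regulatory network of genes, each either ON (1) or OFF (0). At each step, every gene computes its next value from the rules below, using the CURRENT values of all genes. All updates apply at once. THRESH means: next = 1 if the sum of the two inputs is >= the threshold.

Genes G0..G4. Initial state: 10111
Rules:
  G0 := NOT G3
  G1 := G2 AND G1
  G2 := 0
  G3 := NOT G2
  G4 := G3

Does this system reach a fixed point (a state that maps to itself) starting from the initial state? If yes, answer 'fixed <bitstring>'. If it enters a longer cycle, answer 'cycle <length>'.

Answer: fixed 00011

Derivation:
Step 0: 10111
Step 1: G0=NOT G3=NOT 1=0 G1=G2&G1=1&0=0 G2=0(const) G3=NOT G2=NOT 1=0 G4=G3=1 -> 00001
Step 2: G0=NOT G3=NOT 0=1 G1=G2&G1=0&0=0 G2=0(const) G3=NOT G2=NOT 0=1 G4=G3=0 -> 10010
Step 3: G0=NOT G3=NOT 1=0 G1=G2&G1=0&0=0 G2=0(const) G3=NOT G2=NOT 0=1 G4=G3=1 -> 00011
Step 4: G0=NOT G3=NOT 1=0 G1=G2&G1=0&0=0 G2=0(const) G3=NOT G2=NOT 0=1 G4=G3=1 -> 00011
Fixed point reached at step 3: 00011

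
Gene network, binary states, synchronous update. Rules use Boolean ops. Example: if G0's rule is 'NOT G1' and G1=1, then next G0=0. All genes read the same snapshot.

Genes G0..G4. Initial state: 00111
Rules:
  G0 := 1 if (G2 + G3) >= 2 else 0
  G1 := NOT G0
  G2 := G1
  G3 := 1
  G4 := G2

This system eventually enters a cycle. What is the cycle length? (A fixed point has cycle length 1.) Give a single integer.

Answer: 2

Derivation:
Step 0: 00111
Step 1: G0=(1+1>=2)=1 G1=NOT G0=NOT 0=1 G2=G1=0 G3=1(const) G4=G2=1 -> 11011
Step 2: G0=(0+1>=2)=0 G1=NOT G0=NOT 1=0 G2=G1=1 G3=1(const) G4=G2=0 -> 00110
Step 3: G0=(1+1>=2)=1 G1=NOT G0=NOT 0=1 G2=G1=0 G3=1(const) G4=G2=1 -> 11011
State from step 3 equals state from step 1 -> cycle length 2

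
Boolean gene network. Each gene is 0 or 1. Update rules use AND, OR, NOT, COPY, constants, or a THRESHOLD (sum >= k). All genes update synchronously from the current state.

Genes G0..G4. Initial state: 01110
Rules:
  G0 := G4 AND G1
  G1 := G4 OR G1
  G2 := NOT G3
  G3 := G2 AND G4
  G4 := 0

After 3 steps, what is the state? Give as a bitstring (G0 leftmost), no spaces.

Step 1: G0=G4&G1=0&1=0 G1=G4|G1=0|1=1 G2=NOT G3=NOT 1=0 G3=G2&G4=1&0=0 G4=0(const) -> 01000
Step 2: G0=G4&G1=0&1=0 G1=G4|G1=0|1=1 G2=NOT G3=NOT 0=1 G3=G2&G4=0&0=0 G4=0(const) -> 01100
Step 3: G0=G4&G1=0&1=0 G1=G4|G1=0|1=1 G2=NOT G3=NOT 0=1 G3=G2&G4=1&0=0 G4=0(const) -> 01100

01100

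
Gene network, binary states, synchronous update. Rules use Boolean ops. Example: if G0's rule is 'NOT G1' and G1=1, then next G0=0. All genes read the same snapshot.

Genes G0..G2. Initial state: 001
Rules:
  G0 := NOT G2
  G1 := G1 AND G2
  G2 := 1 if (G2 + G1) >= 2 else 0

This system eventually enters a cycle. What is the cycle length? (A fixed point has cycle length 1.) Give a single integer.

Answer: 1

Derivation:
Step 0: 001
Step 1: G0=NOT G2=NOT 1=0 G1=G1&G2=0&1=0 G2=(1+0>=2)=0 -> 000
Step 2: G0=NOT G2=NOT 0=1 G1=G1&G2=0&0=0 G2=(0+0>=2)=0 -> 100
Step 3: G0=NOT G2=NOT 0=1 G1=G1&G2=0&0=0 G2=(0+0>=2)=0 -> 100
State from step 3 equals state from step 2 -> cycle length 1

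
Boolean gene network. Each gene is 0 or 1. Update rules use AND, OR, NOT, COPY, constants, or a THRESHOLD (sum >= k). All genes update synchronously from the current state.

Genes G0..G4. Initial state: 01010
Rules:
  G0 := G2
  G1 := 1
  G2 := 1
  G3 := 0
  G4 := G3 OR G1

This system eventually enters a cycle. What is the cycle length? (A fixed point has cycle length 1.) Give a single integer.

Step 0: 01010
Step 1: G0=G2=0 G1=1(const) G2=1(const) G3=0(const) G4=G3|G1=1|1=1 -> 01101
Step 2: G0=G2=1 G1=1(const) G2=1(const) G3=0(const) G4=G3|G1=0|1=1 -> 11101
Step 3: G0=G2=1 G1=1(const) G2=1(const) G3=0(const) G4=G3|G1=0|1=1 -> 11101
State from step 3 equals state from step 2 -> cycle length 1

Answer: 1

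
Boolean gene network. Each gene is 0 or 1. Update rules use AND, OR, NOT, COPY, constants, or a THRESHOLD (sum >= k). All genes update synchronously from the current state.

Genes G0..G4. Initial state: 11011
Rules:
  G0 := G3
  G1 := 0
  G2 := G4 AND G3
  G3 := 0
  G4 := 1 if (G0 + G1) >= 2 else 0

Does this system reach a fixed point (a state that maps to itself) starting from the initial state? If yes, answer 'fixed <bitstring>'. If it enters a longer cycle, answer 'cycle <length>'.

Answer: fixed 00000

Derivation:
Step 0: 11011
Step 1: G0=G3=1 G1=0(const) G2=G4&G3=1&1=1 G3=0(const) G4=(1+1>=2)=1 -> 10101
Step 2: G0=G3=0 G1=0(const) G2=G4&G3=1&0=0 G3=0(const) G4=(1+0>=2)=0 -> 00000
Step 3: G0=G3=0 G1=0(const) G2=G4&G3=0&0=0 G3=0(const) G4=(0+0>=2)=0 -> 00000
Fixed point reached at step 2: 00000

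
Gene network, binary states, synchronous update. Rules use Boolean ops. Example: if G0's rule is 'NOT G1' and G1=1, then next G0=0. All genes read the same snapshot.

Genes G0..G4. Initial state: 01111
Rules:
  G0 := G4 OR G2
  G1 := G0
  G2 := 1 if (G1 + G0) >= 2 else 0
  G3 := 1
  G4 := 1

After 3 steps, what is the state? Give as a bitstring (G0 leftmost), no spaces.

Step 1: G0=G4|G2=1|1=1 G1=G0=0 G2=(1+0>=2)=0 G3=1(const) G4=1(const) -> 10011
Step 2: G0=G4|G2=1|0=1 G1=G0=1 G2=(0+1>=2)=0 G3=1(const) G4=1(const) -> 11011
Step 3: G0=G4|G2=1|0=1 G1=G0=1 G2=(1+1>=2)=1 G3=1(const) G4=1(const) -> 11111

11111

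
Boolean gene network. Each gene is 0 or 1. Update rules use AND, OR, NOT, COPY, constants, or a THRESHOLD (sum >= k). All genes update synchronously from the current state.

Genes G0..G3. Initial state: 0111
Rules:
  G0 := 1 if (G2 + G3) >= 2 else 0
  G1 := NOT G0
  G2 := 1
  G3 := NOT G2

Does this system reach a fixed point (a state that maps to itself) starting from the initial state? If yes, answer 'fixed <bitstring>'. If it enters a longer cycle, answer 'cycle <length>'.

Step 0: 0111
Step 1: G0=(1+1>=2)=1 G1=NOT G0=NOT 0=1 G2=1(const) G3=NOT G2=NOT 1=0 -> 1110
Step 2: G0=(1+0>=2)=0 G1=NOT G0=NOT 1=0 G2=1(const) G3=NOT G2=NOT 1=0 -> 0010
Step 3: G0=(1+0>=2)=0 G1=NOT G0=NOT 0=1 G2=1(const) G3=NOT G2=NOT 1=0 -> 0110
Step 4: G0=(1+0>=2)=0 G1=NOT G0=NOT 0=1 G2=1(const) G3=NOT G2=NOT 1=0 -> 0110
Fixed point reached at step 3: 0110

Answer: fixed 0110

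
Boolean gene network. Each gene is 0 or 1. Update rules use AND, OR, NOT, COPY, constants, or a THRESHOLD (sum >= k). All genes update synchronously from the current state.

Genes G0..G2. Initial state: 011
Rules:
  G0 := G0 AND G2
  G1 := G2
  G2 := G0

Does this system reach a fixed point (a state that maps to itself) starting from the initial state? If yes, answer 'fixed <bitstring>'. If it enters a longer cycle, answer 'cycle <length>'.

Answer: fixed 000

Derivation:
Step 0: 011
Step 1: G0=G0&G2=0&1=0 G1=G2=1 G2=G0=0 -> 010
Step 2: G0=G0&G2=0&0=0 G1=G2=0 G2=G0=0 -> 000
Step 3: G0=G0&G2=0&0=0 G1=G2=0 G2=G0=0 -> 000
Fixed point reached at step 2: 000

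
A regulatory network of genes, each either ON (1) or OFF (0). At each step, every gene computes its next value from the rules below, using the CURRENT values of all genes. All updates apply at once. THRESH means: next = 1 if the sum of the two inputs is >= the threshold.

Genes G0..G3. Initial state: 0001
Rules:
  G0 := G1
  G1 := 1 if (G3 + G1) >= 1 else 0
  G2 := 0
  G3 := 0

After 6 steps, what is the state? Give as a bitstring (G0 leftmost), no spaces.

Step 1: G0=G1=0 G1=(1+0>=1)=1 G2=0(const) G3=0(const) -> 0100
Step 2: G0=G1=1 G1=(0+1>=1)=1 G2=0(const) G3=0(const) -> 1100
Step 3: G0=G1=1 G1=(0+1>=1)=1 G2=0(const) G3=0(const) -> 1100
Step 4: G0=G1=1 G1=(0+1>=1)=1 G2=0(const) G3=0(const) -> 1100
Step 5: G0=G1=1 G1=(0+1>=1)=1 G2=0(const) G3=0(const) -> 1100
Step 6: G0=G1=1 G1=(0+1>=1)=1 G2=0(const) G3=0(const) -> 1100

1100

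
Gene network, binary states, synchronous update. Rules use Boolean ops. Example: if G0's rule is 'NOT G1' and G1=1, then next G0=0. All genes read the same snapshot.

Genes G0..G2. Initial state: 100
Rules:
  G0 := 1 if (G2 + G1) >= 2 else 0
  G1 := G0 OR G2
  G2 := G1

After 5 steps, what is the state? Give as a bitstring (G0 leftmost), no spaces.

Step 1: G0=(0+0>=2)=0 G1=G0|G2=1|0=1 G2=G1=0 -> 010
Step 2: G0=(0+1>=2)=0 G1=G0|G2=0|0=0 G2=G1=1 -> 001
Step 3: G0=(1+0>=2)=0 G1=G0|G2=0|1=1 G2=G1=0 -> 010
Step 4: G0=(0+1>=2)=0 G1=G0|G2=0|0=0 G2=G1=1 -> 001
Step 5: G0=(1+0>=2)=0 G1=G0|G2=0|1=1 G2=G1=0 -> 010

010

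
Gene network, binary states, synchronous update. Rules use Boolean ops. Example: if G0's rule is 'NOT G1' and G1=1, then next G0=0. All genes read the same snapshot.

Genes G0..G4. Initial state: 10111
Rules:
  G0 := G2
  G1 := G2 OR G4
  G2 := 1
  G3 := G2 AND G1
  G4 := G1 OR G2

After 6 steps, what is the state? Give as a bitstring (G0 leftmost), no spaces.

Step 1: G0=G2=1 G1=G2|G4=1|1=1 G2=1(const) G3=G2&G1=1&0=0 G4=G1|G2=0|1=1 -> 11101
Step 2: G0=G2=1 G1=G2|G4=1|1=1 G2=1(const) G3=G2&G1=1&1=1 G4=G1|G2=1|1=1 -> 11111
Step 3: G0=G2=1 G1=G2|G4=1|1=1 G2=1(const) G3=G2&G1=1&1=1 G4=G1|G2=1|1=1 -> 11111
Step 4: G0=G2=1 G1=G2|G4=1|1=1 G2=1(const) G3=G2&G1=1&1=1 G4=G1|G2=1|1=1 -> 11111
Step 5: G0=G2=1 G1=G2|G4=1|1=1 G2=1(const) G3=G2&G1=1&1=1 G4=G1|G2=1|1=1 -> 11111
Step 6: G0=G2=1 G1=G2|G4=1|1=1 G2=1(const) G3=G2&G1=1&1=1 G4=G1|G2=1|1=1 -> 11111

11111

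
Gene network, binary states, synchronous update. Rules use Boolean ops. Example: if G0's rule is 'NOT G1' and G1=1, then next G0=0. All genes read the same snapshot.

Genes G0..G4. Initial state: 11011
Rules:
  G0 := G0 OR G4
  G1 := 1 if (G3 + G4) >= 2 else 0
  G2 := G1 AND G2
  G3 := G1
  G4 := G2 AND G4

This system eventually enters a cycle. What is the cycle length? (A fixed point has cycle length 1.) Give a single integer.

Answer: 1

Derivation:
Step 0: 11011
Step 1: G0=G0|G4=1|1=1 G1=(1+1>=2)=1 G2=G1&G2=1&0=0 G3=G1=1 G4=G2&G4=0&1=0 -> 11010
Step 2: G0=G0|G4=1|0=1 G1=(1+0>=2)=0 G2=G1&G2=1&0=0 G3=G1=1 G4=G2&G4=0&0=0 -> 10010
Step 3: G0=G0|G4=1|0=1 G1=(1+0>=2)=0 G2=G1&G2=0&0=0 G3=G1=0 G4=G2&G4=0&0=0 -> 10000
Step 4: G0=G0|G4=1|0=1 G1=(0+0>=2)=0 G2=G1&G2=0&0=0 G3=G1=0 G4=G2&G4=0&0=0 -> 10000
State from step 4 equals state from step 3 -> cycle length 1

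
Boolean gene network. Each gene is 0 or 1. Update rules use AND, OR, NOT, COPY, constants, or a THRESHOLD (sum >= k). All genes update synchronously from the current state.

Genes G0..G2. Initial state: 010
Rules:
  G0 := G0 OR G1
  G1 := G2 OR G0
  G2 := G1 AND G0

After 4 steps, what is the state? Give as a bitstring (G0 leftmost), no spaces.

Step 1: G0=G0|G1=0|1=1 G1=G2|G0=0|0=0 G2=G1&G0=1&0=0 -> 100
Step 2: G0=G0|G1=1|0=1 G1=G2|G0=0|1=1 G2=G1&G0=0&1=0 -> 110
Step 3: G0=G0|G1=1|1=1 G1=G2|G0=0|1=1 G2=G1&G0=1&1=1 -> 111
Step 4: G0=G0|G1=1|1=1 G1=G2|G0=1|1=1 G2=G1&G0=1&1=1 -> 111

111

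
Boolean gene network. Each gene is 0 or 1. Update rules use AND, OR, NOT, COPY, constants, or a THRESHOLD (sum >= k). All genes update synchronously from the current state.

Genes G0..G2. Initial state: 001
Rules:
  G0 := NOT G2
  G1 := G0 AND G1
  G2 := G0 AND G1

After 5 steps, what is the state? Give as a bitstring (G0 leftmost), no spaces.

Step 1: G0=NOT G2=NOT 1=0 G1=G0&G1=0&0=0 G2=G0&G1=0&0=0 -> 000
Step 2: G0=NOT G2=NOT 0=1 G1=G0&G1=0&0=0 G2=G0&G1=0&0=0 -> 100
Step 3: G0=NOT G2=NOT 0=1 G1=G0&G1=1&0=0 G2=G0&G1=1&0=0 -> 100
Step 4: G0=NOT G2=NOT 0=1 G1=G0&G1=1&0=0 G2=G0&G1=1&0=0 -> 100
Step 5: G0=NOT G2=NOT 0=1 G1=G0&G1=1&0=0 G2=G0&G1=1&0=0 -> 100

100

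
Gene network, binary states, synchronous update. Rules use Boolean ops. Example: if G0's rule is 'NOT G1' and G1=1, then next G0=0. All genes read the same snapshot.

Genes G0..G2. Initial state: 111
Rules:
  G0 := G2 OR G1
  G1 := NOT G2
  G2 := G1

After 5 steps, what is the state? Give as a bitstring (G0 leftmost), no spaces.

Step 1: G0=G2|G1=1|1=1 G1=NOT G2=NOT 1=0 G2=G1=1 -> 101
Step 2: G0=G2|G1=1|0=1 G1=NOT G2=NOT 1=0 G2=G1=0 -> 100
Step 3: G0=G2|G1=0|0=0 G1=NOT G2=NOT 0=1 G2=G1=0 -> 010
Step 4: G0=G2|G1=0|1=1 G1=NOT G2=NOT 0=1 G2=G1=1 -> 111
Step 5: G0=G2|G1=1|1=1 G1=NOT G2=NOT 1=0 G2=G1=1 -> 101

101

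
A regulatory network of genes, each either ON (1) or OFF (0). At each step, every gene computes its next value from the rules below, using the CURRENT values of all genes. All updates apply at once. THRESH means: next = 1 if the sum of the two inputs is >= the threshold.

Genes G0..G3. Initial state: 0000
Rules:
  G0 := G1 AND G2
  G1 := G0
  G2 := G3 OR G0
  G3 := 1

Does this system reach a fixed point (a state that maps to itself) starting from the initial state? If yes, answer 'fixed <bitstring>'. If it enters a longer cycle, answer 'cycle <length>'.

Answer: fixed 0011

Derivation:
Step 0: 0000
Step 1: G0=G1&G2=0&0=0 G1=G0=0 G2=G3|G0=0|0=0 G3=1(const) -> 0001
Step 2: G0=G1&G2=0&0=0 G1=G0=0 G2=G3|G0=1|0=1 G3=1(const) -> 0011
Step 3: G0=G1&G2=0&1=0 G1=G0=0 G2=G3|G0=1|0=1 G3=1(const) -> 0011
Fixed point reached at step 2: 0011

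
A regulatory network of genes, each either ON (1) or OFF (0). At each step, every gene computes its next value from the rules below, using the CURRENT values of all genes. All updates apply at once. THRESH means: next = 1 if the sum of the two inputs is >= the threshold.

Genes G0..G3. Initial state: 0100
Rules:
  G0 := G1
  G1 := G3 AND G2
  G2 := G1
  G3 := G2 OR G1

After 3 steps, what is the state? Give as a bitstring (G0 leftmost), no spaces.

Step 1: G0=G1=1 G1=G3&G2=0&0=0 G2=G1=1 G3=G2|G1=0|1=1 -> 1011
Step 2: G0=G1=0 G1=G3&G2=1&1=1 G2=G1=0 G3=G2|G1=1|0=1 -> 0101
Step 3: G0=G1=1 G1=G3&G2=1&0=0 G2=G1=1 G3=G2|G1=0|1=1 -> 1011

1011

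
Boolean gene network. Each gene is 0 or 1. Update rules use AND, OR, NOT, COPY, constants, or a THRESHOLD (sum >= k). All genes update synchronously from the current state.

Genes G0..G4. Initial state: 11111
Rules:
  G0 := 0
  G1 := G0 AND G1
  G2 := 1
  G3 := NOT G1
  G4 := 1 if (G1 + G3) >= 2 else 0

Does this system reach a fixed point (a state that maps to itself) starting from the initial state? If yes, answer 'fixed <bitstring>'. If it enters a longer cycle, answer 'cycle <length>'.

Answer: fixed 00110

Derivation:
Step 0: 11111
Step 1: G0=0(const) G1=G0&G1=1&1=1 G2=1(const) G3=NOT G1=NOT 1=0 G4=(1+1>=2)=1 -> 01101
Step 2: G0=0(const) G1=G0&G1=0&1=0 G2=1(const) G3=NOT G1=NOT 1=0 G4=(1+0>=2)=0 -> 00100
Step 3: G0=0(const) G1=G0&G1=0&0=0 G2=1(const) G3=NOT G1=NOT 0=1 G4=(0+0>=2)=0 -> 00110
Step 4: G0=0(const) G1=G0&G1=0&0=0 G2=1(const) G3=NOT G1=NOT 0=1 G4=(0+1>=2)=0 -> 00110
Fixed point reached at step 3: 00110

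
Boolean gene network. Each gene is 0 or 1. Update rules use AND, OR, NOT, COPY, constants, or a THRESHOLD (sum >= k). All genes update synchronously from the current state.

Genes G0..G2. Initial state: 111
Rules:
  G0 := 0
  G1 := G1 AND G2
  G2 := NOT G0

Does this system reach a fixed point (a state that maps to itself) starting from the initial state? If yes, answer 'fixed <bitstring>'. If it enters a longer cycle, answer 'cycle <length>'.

Answer: fixed 001

Derivation:
Step 0: 111
Step 1: G0=0(const) G1=G1&G2=1&1=1 G2=NOT G0=NOT 1=0 -> 010
Step 2: G0=0(const) G1=G1&G2=1&0=0 G2=NOT G0=NOT 0=1 -> 001
Step 3: G0=0(const) G1=G1&G2=0&1=0 G2=NOT G0=NOT 0=1 -> 001
Fixed point reached at step 2: 001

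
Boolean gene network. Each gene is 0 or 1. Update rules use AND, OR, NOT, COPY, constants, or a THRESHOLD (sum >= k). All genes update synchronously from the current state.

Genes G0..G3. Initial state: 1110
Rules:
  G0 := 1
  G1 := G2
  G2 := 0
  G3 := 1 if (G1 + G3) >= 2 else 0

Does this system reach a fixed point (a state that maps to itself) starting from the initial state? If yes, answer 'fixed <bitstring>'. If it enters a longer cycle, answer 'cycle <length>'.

Answer: fixed 1000

Derivation:
Step 0: 1110
Step 1: G0=1(const) G1=G2=1 G2=0(const) G3=(1+0>=2)=0 -> 1100
Step 2: G0=1(const) G1=G2=0 G2=0(const) G3=(1+0>=2)=0 -> 1000
Step 3: G0=1(const) G1=G2=0 G2=0(const) G3=(0+0>=2)=0 -> 1000
Fixed point reached at step 2: 1000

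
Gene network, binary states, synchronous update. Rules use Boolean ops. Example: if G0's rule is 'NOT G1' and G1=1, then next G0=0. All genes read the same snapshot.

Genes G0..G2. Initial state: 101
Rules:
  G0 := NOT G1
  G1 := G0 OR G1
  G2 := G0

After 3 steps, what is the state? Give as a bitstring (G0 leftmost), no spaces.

Step 1: G0=NOT G1=NOT 0=1 G1=G0|G1=1|0=1 G2=G0=1 -> 111
Step 2: G0=NOT G1=NOT 1=0 G1=G0|G1=1|1=1 G2=G0=1 -> 011
Step 3: G0=NOT G1=NOT 1=0 G1=G0|G1=0|1=1 G2=G0=0 -> 010

010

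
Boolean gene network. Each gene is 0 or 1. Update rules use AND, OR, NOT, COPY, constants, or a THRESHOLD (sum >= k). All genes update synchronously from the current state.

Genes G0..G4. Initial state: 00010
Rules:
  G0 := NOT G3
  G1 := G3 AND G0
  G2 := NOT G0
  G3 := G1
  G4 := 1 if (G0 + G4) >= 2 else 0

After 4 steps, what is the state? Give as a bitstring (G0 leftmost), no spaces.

Step 1: G0=NOT G3=NOT 1=0 G1=G3&G0=1&0=0 G2=NOT G0=NOT 0=1 G3=G1=0 G4=(0+0>=2)=0 -> 00100
Step 2: G0=NOT G3=NOT 0=1 G1=G3&G0=0&0=0 G2=NOT G0=NOT 0=1 G3=G1=0 G4=(0+0>=2)=0 -> 10100
Step 3: G0=NOT G3=NOT 0=1 G1=G3&G0=0&1=0 G2=NOT G0=NOT 1=0 G3=G1=0 G4=(1+0>=2)=0 -> 10000
Step 4: G0=NOT G3=NOT 0=1 G1=G3&G0=0&1=0 G2=NOT G0=NOT 1=0 G3=G1=0 G4=(1+0>=2)=0 -> 10000

10000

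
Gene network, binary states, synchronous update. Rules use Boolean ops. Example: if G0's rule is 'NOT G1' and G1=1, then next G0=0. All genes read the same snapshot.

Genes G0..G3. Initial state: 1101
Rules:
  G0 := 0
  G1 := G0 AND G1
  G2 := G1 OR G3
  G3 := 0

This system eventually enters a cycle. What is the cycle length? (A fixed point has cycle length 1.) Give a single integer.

Step 0: 1101
Step 1: G0=0(const) G1=G0&G1=1&1=1 G2=G1|G3=1|1=1 G3=0(const) -> 0110
Step 2: G0=0(const) G1=G0&G1=0&1=0 G2=G1|G3=1|0=1 G3=0(const) -> 0010
Step 3: G0=0(const) G1=G0&G1=0&0=0 G2=G1|G3=0|0=0 G3=0(const) -> 0000
Step 4: G0=0(const) G1=G0&G1=0&0=0 G2=G1|G3=0|0=0 G3=0(const) -> 0000
State from step 4 equals state from step 3 -> cycle length 1

Answer: 1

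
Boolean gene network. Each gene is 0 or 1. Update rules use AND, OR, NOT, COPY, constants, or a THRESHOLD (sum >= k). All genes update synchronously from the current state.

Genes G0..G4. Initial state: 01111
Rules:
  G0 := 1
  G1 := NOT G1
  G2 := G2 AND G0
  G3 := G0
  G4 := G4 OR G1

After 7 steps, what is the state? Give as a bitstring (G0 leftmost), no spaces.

Step 1: G0=1(const) G1=NOT G1=NOT 1=0 G2=G2&G0=1&0=0 G3=G0=0 G4=G4|G1=1|1=1 -> 10001
Step 2: G0=1(const) G1=NOT G1=NOT 0=1 G2=G2&G0=0&1=0 G3=G0=1 G4=G4|G1=1|0=1 -> 11011
Step 3: G0=1(const) G1=NOT G1=NOT 1=0 G2=G2&G0=0&1=0 G3=G0=1 G4=G4|G1=1|1=1 -> 10011
Step 4: G0=1(const) G1=NOT G1=NOT 0=1 G2=G2&G0=0&1=0 G3=G0=1 G4=G4|G1=1|0=1 -> 11011
Step 5: G0=1(const) G1=NOT G1=NOT 1=0 G2=G2&G0=0&1=0 G3=G0=1 G4=G4|G1=1|1=1 -> 10011
Step 6: G0=1(const) G1=NOT G1=NOT 0=1 G2=G2&G0=0&1=0 G3=G0=1 G4=G4|G1=1|0=1 -> 11011
Step 7: G0=1(const) G1=NOT G1=NOT 1=0 G2=G2&G0=0&1=0 G3=G0=1 G4=G4|G1=1|1=1 -> 10011

10011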